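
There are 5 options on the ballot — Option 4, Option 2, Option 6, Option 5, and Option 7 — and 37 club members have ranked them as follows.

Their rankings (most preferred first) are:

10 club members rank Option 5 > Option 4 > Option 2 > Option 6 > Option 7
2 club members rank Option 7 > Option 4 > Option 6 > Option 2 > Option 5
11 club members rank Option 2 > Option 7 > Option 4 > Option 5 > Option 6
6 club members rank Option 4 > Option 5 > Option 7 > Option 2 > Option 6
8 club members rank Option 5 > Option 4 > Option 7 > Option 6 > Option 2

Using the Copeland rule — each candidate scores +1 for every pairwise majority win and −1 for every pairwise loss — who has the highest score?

Pairwise results:
  Option 4 vs Option 2: Option 4 wins 26–11.
  Option 4 vs Option 6: Option 4 wins 37–0.
  Option 4 vs Option 5: Option 4 wins 19–18.
  Option 4 vs Option 7: Option 4 wins 24–13.
  Option 2 vs Option 6: Option 2 wins 27–10.
  Option 2 vs Option 5: Option 5 wins 24–13.
  Option 2 vs Option 7: Option 2 wins 21–16.
  Option 6 vs Option 5: Option 5 wins 35–2.
  Option 6 vs Option 7: Option 7 wins 27–10.
  Option 5 vs Option 7: Option 5 wins 24–13.
Copeland scores (wins − losses):
  Option 4: 4 − 0 = 4
  Option 2: 2 − 2 = 0
  Option 6: 0 − 4 = -4
  Option 5: 3 − 1 = 2
  Option 7: 1 − 3 = -2
Option 4 has the best Copeland score.

Option 4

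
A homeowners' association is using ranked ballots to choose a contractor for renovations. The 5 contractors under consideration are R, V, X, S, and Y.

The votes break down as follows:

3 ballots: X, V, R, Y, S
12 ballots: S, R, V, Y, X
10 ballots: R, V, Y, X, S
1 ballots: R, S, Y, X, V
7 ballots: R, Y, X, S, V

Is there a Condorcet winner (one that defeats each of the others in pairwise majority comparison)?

Head-to-head results (33 voters total):
R vs V: R wins 30–3.
R vs X: R wins 30–3.
R vs S: R wins 21–12.
R vs Y: R wins 33–0.
V vs X: V wins 22–11.
V vs S: S wins 20–13.
V vs Y: V wins 25–8.
X vs S: X wins 20–13.
X vs Y: Y wins 30–3.
S vs Y: Y wins 20–13.
R beats each rival — V (30–3), X (30–3), S (21–12), Y (33–0) — so R is the Condorcet winner.

Yes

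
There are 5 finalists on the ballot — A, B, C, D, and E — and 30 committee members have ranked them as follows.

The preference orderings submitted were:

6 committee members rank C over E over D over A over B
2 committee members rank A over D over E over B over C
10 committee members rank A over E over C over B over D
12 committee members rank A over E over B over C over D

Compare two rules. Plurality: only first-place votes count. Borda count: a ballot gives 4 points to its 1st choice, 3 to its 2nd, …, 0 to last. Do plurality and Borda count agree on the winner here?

Yes

Plurality first-place counts: A 24, B 0, C 6, D 0, E 0 → A.
Borda totals: A 102, B 36, C 56, D 18, E 88 → A.
The two rules agree on A.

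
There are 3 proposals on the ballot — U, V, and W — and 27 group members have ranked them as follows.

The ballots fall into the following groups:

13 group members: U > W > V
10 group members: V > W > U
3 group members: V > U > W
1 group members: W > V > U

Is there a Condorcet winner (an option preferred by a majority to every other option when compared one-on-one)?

No

Head-to-head results (27 voters total):
U vs V: V wins 14–13.
U vs W: U wins 16–11.
V vs W: W wins 14–13.
No candidate beats all others: U beats W beats V beats U, a majority cycle.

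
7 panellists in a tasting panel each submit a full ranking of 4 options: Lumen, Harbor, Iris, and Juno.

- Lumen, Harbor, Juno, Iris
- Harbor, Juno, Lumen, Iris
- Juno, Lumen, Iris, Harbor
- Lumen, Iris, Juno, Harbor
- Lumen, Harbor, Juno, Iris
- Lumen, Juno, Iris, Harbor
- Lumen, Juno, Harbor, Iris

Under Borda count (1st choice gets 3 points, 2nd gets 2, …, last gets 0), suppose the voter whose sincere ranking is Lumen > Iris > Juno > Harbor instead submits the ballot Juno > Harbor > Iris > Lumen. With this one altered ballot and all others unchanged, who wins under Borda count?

Lumen

Borda totals with the altered ballot: Lumen 15, Harbor 10, Iris 3, Juno 14.
The winner is unchanged: still Lumen.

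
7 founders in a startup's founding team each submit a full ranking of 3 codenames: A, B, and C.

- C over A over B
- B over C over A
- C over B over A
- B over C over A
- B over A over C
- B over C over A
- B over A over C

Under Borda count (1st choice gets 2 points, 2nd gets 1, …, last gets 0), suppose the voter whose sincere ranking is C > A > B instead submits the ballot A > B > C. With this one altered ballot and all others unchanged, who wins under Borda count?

Borda totals with the altered ballot: A 4, B 12, C 5.
The winner is unchanged: still B.

B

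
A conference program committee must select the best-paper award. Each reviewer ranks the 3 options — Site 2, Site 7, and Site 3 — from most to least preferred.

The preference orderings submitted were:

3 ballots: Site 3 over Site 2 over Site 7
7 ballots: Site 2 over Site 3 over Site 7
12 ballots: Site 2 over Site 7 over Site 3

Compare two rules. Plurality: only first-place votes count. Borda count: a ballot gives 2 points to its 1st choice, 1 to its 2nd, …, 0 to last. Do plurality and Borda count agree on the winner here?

Yes

Plurality first-place counts: Site 2 19, Site 7 0, Site 3 3 → Site 2.
Borda totals: Site 2 41, Site 7 12, Site 3 13 → Site 2.
The two rules agree on Site 2.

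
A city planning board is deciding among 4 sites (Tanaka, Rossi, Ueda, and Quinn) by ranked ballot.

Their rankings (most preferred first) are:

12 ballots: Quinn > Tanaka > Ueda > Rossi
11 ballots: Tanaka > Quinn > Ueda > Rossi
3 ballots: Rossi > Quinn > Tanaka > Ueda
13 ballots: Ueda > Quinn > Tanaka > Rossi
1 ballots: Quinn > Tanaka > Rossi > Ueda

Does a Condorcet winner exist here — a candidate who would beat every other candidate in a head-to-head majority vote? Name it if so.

Quinn

Head-to-head results (40 voters total):
Tanaka vs Rossi: Tanaka wins 37–3.
Tanaka vs Ueda: Tanaka wins 27–13.
Tanaka vs Quinn: Quinn wins 29–11.
Rossi vs Ueda: Ueda wins 36–4.
Rossi vs Quinn: Quinn wins 37–3.
Ueda vs Quinn: Quinn wins 27–13.
Quinn beats each rival — Tanaka (29–11), Rossi (37–3), Ueda (27–13) — so Quinn is the Condorcet winner.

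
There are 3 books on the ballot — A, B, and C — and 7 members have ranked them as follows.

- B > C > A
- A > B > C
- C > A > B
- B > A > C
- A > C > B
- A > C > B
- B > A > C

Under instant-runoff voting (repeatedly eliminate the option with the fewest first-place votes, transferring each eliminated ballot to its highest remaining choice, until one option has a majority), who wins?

Round 1: A 3, B 3, C 1. C has the fewest and is eliminated.
Round 2: A 4, B 3. A has a majority.

A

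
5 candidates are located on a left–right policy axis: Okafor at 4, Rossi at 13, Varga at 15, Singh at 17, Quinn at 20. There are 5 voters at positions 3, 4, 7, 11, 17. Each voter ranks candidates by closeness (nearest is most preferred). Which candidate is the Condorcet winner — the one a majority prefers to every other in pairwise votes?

With single-peaked preferences on a line, the Condorcet winner is the candidate closest to the median voter.
The median voter (position 7) is closest to Okafor at 4.
Check: Okafor vs Rossi — voters closer to Okafor: 3 of 5.

Okafor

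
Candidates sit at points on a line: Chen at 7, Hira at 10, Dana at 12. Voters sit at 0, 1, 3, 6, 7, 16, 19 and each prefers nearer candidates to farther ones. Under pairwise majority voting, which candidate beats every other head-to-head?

Chen

With single-peaked preferences on a line, the Condorcet winner is the candidate closest to the median voter.
The median voter (position 6) is closest to Chen at 7.
Check: Chen vs Dana — voters closer to Chen: 5 of 7.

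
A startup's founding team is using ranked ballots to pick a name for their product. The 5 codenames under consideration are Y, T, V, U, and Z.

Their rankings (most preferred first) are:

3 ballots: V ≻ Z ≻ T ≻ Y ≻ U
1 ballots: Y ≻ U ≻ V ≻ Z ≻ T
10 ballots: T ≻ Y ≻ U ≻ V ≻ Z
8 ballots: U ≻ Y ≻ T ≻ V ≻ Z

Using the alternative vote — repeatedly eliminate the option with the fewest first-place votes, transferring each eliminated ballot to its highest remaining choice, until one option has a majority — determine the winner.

T

Round 1: T 10, U 8, V 3, Y 1, Z 0. Z has the fewest and is eliminated.
Round 2: T 10, U 8, V 3, Y 1. Y has the fewest and is eliminated.
Round 3: T 10, U 9, V 3. V has the fewest and is eliminated.
Round 4: T 13, U 9. T has a majority.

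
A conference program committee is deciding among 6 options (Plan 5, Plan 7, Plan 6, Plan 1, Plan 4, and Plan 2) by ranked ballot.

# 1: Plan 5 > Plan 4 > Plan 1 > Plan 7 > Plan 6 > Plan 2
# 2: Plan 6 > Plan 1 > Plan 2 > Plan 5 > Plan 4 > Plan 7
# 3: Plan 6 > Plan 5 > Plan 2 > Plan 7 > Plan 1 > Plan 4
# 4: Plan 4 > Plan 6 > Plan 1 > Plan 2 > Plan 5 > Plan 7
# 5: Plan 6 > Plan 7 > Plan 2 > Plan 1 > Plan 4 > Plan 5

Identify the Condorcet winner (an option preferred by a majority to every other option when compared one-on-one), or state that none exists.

Plan 6

Head-to-head results (5 voters total):
Plan 5 vs Plan 7: Plan 5 wins 4–1.
Plan 5 vs Plan 6: Plan 6 wins 4–1.
Plan 5 vs Plan 1: Plan 1 wins 3–2.
Plan 5 vs Plan 4: Plan 5 wins 3–2.
Plan 5 vs Plan 2: Plan 2 wins 3–2.
Plan 7 vs Plan 6: Plan 6 wins 4–1.
Plan 7 vs Plan 1: Plan 1 wins 3–2.
Plan 7 vs Plan 4: Plan 4 wins 3–2.
Plan 7 vs Plan 2: Plan 2 wins 3–2.
Plan 6 vs Plan 1: Plan 6 wins 4–1.
Plan 6 vs Plan 4: Plan 6 wins 3–2.
Plan 6 vs Plan 2: Plan 6 wins 5–0.
Plan 1 vs Plan 4: Plan 1 wins 3–2.
Plan 1 vs Plan 2: Plan 1 wins 3–2.
Plan 4 vs Plan 2: Plan 2 wins 3–2.
Plan 6 beats each rival — Plan 5 (4–1), Plan 7 (4–1), Plan 1 (4–1), Plan 4 (3–2), Plan 2 (5–0) — so Plan 6 is the Condorcet winner.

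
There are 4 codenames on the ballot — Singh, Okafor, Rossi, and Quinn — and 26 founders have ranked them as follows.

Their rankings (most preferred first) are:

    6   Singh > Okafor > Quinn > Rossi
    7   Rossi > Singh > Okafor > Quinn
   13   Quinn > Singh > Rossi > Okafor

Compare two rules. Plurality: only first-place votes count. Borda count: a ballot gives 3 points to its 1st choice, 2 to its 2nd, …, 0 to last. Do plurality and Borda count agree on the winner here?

No

Plurality first-place counts: Singh 6, Okafor 0, Rossi 7, Quinn 13 → Quinn.
Borda totals: Singh 58, Okafor 19, Rossi 34, Quinn 45 → Singh.
The two rules disagree: plurality picks Quinn, Borda picks Singh.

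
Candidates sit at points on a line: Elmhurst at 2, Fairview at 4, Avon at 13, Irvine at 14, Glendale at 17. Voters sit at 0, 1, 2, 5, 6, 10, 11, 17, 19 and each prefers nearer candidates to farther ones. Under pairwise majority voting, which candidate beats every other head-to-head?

With single-peaked preferences on a line, the Condorcet winner is the candidate closest to the median voter.
The median voter (position 6) is closest to Fairview at 4.
Check: Fairview vs Avon — voters closer to Fairview: 5 of 9.

Fairview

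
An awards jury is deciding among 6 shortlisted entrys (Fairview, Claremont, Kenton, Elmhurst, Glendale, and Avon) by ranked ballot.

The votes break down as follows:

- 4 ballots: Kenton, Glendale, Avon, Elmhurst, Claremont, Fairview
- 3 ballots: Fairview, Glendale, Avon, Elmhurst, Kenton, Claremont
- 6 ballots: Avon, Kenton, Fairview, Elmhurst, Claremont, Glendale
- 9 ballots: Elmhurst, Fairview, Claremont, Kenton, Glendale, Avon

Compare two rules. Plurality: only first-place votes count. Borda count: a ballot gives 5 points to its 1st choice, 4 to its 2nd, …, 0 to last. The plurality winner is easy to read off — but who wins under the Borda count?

Plurality first-place counts: Fairview 3, Claremont 0, Kenton 4, Elmhurst 9, Glendale 0, Avon 6 → Elmhurst.
Borda totals: Fairview 69, Claremont 37, Kenton 65, Elmhurst 71, Glendale 37, Avon 51 → Elmhurst.

Elmhurst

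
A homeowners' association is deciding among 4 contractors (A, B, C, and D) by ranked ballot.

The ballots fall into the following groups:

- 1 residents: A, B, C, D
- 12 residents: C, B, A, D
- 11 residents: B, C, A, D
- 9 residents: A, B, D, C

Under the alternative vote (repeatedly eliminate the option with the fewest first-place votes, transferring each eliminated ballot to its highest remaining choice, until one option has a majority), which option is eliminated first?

Round 1: C 12, B 11, A 10, D 0. D has the fewest and is eliminated.
Round 2: C 12, B 11, A 10. A has the fewest and is eliminated.
Round 3: B 21, C 12. B has a majority.

D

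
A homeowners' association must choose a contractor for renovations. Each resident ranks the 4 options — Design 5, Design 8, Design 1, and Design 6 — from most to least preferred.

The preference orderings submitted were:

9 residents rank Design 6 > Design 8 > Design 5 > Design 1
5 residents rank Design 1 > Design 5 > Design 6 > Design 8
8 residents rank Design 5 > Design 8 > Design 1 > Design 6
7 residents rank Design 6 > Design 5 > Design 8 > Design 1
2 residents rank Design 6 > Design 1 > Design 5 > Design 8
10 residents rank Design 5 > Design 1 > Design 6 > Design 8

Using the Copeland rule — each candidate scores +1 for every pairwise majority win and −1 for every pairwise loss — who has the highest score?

Design 5

Pairwise results:
  Design 5 vs Design 8: Design 5 wins 32–9.
  Design 5 vs Design 1: Design 5 wins 34–7.
  Design 5 vs Design 6: Design 5 wins 23–18.
  Design 8 vs Design 1: Design 8 wins 24–17.
  Design 8 vs Design 6: Design 6 wins 33–8.
  Design 1 vs Design 6: Design 1 wins 23–18.
Copeland scores (wins − losses):
  Design 5: 3 − 0 = 3
  Design 8: 1 − 2 = -1
  Design 1: 1 − 2 = -1
  Design 6: 1 − 2 = -1
Design 5 has the best Copeland score.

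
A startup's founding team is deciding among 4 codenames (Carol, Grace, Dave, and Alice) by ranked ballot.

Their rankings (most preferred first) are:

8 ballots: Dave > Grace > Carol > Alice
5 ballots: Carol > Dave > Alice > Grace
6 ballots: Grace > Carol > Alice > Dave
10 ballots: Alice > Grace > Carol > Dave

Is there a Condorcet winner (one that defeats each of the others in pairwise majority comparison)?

Head-to-head results (29 voters total):
Carol vs Grace: Grace wins 24–5.
Carol vs Dave: Carol wins 21–8.
Carol vs Alice: Carol wins 19–10.
Grace vs Dave: Grace wins 16–13.
Grace vs Alice: Alice wins 15–14.
Dave vs Alice: Alice wins 16–13.
No candidate beats all others: Carol beats Alice beats Grace beats Carol, a majority cycle.

No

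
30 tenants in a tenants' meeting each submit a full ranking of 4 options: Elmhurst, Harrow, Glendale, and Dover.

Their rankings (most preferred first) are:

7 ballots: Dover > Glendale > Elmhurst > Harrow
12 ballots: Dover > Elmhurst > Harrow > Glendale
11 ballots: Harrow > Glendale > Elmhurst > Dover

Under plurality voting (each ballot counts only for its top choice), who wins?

Dover

First-place vote totals:
  Elmhurst: 0
  Harrow: 11
  Glendale: 0
  Dover: 19
Dover has the most first-place votes.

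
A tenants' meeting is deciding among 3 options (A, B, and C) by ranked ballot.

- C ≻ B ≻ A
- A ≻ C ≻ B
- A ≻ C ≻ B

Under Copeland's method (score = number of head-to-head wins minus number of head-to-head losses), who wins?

Pairwise results:
  A vs B: A wins 2–1.
  A vs C: A wins 2–1.
  B vs C: C wins 3–0.
Copeland scores (wins − losses):
  A: 2 − 0 = 2
  B: 0 − 2 = -2
  C: 1 − 1 = 0
A has the best Copeland score.

A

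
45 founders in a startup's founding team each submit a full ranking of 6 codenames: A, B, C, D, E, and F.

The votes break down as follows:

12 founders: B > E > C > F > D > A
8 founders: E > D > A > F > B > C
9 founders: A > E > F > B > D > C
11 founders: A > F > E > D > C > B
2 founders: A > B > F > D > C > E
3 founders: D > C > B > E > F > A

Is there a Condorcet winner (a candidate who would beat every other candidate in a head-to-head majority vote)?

Head-to-head results (45 voters total):
A vs B: A wins 30–15.
A vs C: A wins 30–15.
A vs D: D wins 23–22.
A vs E: E wins 23–22.
A vs F: A wins 30–15.
B vs C: B wins 31–14.
B vs D: B wins 23–22.
B vs E: E wins 28–17.
B vs F: F wins 28–17.
C vs D: D wins 33–12.
C vs E: E wins 40–5.
C vs F: F wins 30–15.
D vs E: E wins 40–5.
D vs F: F wins 34–11.
E vs F: E wins 32–13.
E beats each rival — A (23–22), B (28–17), C (40–5), D (40–5), F (32–13) — so E is the Condorcet winner.

Yes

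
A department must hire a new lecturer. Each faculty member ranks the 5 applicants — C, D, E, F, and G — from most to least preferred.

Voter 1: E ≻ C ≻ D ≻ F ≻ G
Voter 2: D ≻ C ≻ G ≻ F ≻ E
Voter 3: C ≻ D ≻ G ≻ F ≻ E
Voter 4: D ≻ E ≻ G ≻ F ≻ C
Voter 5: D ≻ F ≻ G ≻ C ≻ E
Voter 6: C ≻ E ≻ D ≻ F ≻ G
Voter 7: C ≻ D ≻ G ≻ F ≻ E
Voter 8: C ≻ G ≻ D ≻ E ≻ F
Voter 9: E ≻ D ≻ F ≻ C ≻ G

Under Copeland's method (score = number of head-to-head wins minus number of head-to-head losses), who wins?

C

Pairwise results:
  C vs D: C wins 5–4.
  C vs E: C wins 6–3.
  C vs F: C wins 6–3.
  C vs G: C wins 7–2.
  D vs E: D wins 6–3.
  D vs F: D wins 9–0.
  D vs G: D wins 8–1.
  E vs F: E wins 5–4.
  E vs G: G wins 5–4.
  F vs G: G wins 5–4.
Copeland scores (wins − losses):
  C: 4 − 0 = 4
  D: 3 − 1 = 2
  E: 1 − 3 = -2
  F: 0 − 4 = -4
  G: 2 − 2 = 0
C has the best Copeland score.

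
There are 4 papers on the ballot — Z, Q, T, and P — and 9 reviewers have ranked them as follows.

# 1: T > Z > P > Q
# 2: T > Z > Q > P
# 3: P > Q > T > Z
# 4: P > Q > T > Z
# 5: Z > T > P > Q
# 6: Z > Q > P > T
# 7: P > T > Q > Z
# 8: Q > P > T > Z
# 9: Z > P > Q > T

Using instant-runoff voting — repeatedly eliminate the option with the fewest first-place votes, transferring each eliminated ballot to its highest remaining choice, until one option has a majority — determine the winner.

Round 1: Z 3, P 3, T 2, Q 1. Q has the fewest and is eliminated.
Round 2: P 4, Z 3, T 2. T has the fewest and is eliminated.
Round 3: Z 5, P 4. Z has a majority.

Z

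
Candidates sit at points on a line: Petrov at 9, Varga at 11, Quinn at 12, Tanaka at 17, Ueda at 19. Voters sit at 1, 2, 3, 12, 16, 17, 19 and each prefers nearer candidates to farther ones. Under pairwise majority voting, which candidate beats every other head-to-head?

Quinn

With single-peaked preferences on a line, the Condorcet winner is the candidate closest to the median voter.
The median voter (position 12) is closest to Quinn at 12.
Check: Quinn vs Petrov — voters closer to Quinn: 4 of 7.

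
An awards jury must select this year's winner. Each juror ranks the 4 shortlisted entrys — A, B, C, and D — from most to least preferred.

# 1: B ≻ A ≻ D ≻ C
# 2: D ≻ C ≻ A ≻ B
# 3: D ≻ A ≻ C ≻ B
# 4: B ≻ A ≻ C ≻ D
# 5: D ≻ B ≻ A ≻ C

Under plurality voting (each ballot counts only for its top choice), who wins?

First-place vote totals:
  A: 0
  B: 2
  C: 0
  D: 3
D has the most first-place votes.

D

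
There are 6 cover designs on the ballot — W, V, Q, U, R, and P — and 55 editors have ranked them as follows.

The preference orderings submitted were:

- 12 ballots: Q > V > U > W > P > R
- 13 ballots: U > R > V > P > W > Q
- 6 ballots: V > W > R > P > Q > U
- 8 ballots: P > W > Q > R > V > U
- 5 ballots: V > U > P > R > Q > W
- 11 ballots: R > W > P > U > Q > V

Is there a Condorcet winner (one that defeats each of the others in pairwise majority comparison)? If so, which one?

Head-to-head results (55 voters total):
W vs V: V wins 36–19.
W vs Q: W wins 38–17.
W vs U: U wins 30–25.
W vs R: R wins 29–26.
W vs P: W wins 29–26.
V vs Q: Q wins 31–24.
V vs U: V wins 31–24.
V vs R: R wins 32–23.
V vs P: V wins 36–19.
Q vs U: U wins 29–26.
Q vs R: R wins 35–20.
Q vs P: P wins 43–12.
U vs R: U wins 30–25.
U vs P: U wins 30–25.
R vs P: R wins 30–25.
No candidate beats all others: W beats Q beats V beats W, a majority cycle.

There is no Condorcet winner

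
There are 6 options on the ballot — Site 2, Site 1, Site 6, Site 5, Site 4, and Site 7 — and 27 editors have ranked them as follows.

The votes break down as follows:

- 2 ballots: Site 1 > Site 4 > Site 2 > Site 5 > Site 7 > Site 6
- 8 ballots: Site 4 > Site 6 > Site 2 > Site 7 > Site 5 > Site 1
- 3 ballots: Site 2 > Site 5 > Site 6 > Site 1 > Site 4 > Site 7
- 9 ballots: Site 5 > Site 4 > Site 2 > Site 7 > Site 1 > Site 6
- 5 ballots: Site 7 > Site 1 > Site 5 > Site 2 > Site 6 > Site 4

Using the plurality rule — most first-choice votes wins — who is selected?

First-place vote totals:
  Site 2: 3
  Site 1: 2
  Site 6: 0
  Site 5: 9
  Site 4: 8
  Site 7: 5
Site 5 has the most first-place votes.

Site 5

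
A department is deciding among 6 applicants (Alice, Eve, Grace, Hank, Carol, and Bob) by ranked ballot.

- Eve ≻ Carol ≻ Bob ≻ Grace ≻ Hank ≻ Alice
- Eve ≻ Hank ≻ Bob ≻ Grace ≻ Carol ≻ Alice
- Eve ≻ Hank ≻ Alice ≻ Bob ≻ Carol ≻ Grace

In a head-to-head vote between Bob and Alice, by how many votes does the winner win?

1

Ballots ranking Bob above Alice: 2.
Ballots ranking Alice above Bob: 1.
Bob wins 2–1, a margin of 1.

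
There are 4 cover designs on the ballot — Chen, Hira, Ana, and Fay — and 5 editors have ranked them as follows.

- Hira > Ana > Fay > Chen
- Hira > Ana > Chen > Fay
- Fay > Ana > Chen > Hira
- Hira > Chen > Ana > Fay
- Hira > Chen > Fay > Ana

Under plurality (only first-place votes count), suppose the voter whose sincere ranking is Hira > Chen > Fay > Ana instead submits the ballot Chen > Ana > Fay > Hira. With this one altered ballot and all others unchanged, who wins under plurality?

First-place totals with the altered ballot: Chen 1, Hira 3, Ana 0, Fay 1.
The winner is unchanged: still Hira.

Hira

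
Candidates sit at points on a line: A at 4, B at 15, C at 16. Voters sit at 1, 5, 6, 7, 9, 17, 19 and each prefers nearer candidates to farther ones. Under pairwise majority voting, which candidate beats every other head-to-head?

A

With single-peaked preferences on a line, the Condorcet winner is the candidate closest to the median voter.
The median voter (position 7) is closest to A at 4.
Check: A vs B — voters closer to A: 5 of 7.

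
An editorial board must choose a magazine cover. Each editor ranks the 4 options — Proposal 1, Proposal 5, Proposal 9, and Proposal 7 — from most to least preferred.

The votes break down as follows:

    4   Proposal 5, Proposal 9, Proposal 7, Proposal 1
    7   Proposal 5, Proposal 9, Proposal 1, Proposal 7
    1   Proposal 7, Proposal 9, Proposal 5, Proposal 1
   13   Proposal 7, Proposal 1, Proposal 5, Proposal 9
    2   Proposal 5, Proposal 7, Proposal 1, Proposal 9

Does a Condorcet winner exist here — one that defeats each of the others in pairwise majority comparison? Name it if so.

Head-to-head results (27 voters total):
Proposal 1 vs Proposal 5: Proposal 5 wins 14–13.
Proposal 1 vs Proposal 9: Proposal 1 wins 15–12.
Proposal 1 vs Proposal 7: Proposal 7 wins 20–7.
Proposal 5 vs Proposal 9: Proposal 5 wins 26–1.
Proposal 5 vs Proposal 7: Proposal 7 wins 14–13.
Proposal 9 vs Proposal 7: Proposal 7 wins 16–11.
Proposal 7 beats each rival — Proposal 1 (20–7), Proposal 5 (14–13), Proposal 9 (16–11) — so Proposal 7 is the Condorcet winner.

Proposal 7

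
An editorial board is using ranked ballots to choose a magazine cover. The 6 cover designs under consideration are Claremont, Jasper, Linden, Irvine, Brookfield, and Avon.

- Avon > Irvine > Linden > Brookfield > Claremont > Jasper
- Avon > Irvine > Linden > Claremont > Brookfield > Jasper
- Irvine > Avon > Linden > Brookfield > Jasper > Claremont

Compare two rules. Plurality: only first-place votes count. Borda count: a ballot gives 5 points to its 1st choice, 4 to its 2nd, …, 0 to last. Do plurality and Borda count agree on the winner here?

Plurality first-place counts: Claremont 0, Jasper 0, Linden 0, Irvine 1, Brookfield 0, Avon 2 → Avon.
Borda totals: Claremont 3, Jasper 1, Linden 9, Irvine 13, Brookfield 5, Avon 14 → Avon.
The two rules agree on Avon.

Yes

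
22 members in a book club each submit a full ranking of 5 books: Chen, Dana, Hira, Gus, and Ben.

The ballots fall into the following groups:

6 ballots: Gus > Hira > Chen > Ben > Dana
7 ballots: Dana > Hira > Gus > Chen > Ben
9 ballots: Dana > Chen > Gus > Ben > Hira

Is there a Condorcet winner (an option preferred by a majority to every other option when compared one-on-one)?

Head-to-head results (22 voters total):
Chen vs Dana: Dana wins 16–6.
Chen vs Hira: Hira wins 13–9.
Chen vs Gus: Gus wins 13–9.
Chen vs Ben: Chen wins 22–0.
Dana vs Hira: Dana wins 16–6.
Dana vs Gus: Dana wins 16–6.
Dana vs Ben: Dana wins 16–6.
Hira vs Gus: Gus wins 15–7.
Hira vs Ben: Hira wins 13–9.
Gus vs Ben: Gus wins 22–0.
Dana beats each rival — Chen (16–6), Hira (16–6), Gus (16–6), Ben (16–6) — so Dana is the Condorcet winner.

Yes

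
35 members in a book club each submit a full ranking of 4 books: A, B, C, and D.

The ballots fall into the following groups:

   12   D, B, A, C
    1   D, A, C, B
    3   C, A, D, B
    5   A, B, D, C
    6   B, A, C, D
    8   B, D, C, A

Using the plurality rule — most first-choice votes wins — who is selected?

B

First-place vote totals:
  A: 5
  B: 14
  C: 3
  D: 13
B has the most first-place votes.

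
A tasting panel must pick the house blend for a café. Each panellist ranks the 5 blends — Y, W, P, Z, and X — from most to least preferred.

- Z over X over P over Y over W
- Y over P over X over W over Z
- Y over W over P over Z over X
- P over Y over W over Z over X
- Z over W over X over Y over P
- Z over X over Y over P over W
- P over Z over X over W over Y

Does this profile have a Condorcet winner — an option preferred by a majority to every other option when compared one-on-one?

No

Head-to-head results (7 voters total):
Y vs W: Y wins 5–2.
Y vs P: Y wins 4–3.
Y vs Z: Z wins 4–3.
Y vs X: X wins 4–3.
W vs P: P wins 5–2.
W vs Z: Z wins 4–3.
W vs X: X wins 4–3.
P vs Z: P wins 4–3.
P vs X: P wins 4–3.
Z vs X: Z wins 6–1.
No candidate beats all others: Y beats P beats Z beats Y, a majority cycle.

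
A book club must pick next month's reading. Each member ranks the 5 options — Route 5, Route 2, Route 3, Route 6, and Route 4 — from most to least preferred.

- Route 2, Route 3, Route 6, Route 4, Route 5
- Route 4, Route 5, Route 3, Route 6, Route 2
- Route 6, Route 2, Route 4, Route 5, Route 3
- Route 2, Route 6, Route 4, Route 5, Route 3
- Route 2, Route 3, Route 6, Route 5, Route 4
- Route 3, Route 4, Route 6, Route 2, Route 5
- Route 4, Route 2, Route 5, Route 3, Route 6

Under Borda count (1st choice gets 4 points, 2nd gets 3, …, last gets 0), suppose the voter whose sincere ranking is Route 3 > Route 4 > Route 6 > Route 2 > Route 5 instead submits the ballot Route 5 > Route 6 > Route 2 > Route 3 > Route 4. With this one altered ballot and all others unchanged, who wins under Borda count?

Route 2

Borda totals with the altered ballot: Route 5 12, Route 2 20, Route 3 10, Route 6 15, Route 4 13.
The winner is unchanged: still Route 2.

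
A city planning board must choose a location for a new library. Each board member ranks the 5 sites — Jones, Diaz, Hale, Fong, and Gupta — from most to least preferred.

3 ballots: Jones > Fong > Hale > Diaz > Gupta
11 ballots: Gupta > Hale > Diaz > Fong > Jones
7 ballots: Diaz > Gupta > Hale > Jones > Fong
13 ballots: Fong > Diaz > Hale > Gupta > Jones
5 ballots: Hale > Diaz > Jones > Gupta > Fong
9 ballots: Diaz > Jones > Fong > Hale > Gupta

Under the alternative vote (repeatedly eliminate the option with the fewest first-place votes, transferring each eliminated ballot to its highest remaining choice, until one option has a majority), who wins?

Diaz

Round 1: Diaz 16, Fong 13, Gupta 11, Hale 5, Jones 3. Jones has the fewest and is eliminated.
Round 2: Diaz 16, Fong 16, Gupta 11, Hale 5. Hale has the fewest and is eliminated.
Round 3: Diaz 21, Fong 16, Gupta 11. Gupta has the fewest and is eliminated.
Round 4: Diaz 32, Fong 16. Diaz has a majority.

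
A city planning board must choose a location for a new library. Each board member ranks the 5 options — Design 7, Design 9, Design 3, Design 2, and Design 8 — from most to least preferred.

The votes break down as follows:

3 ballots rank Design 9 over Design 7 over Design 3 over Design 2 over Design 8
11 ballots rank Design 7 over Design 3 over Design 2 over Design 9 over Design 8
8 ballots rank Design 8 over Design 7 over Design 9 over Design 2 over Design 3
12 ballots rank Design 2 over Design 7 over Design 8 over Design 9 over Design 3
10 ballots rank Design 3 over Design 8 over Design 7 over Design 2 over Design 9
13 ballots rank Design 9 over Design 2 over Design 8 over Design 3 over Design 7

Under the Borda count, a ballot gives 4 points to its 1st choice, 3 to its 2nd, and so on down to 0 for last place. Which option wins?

Borda scores:
  Design 7: 3·3 + 11·4 + 8·3 + 12·3 + 10·2 + 13·0 = 133
  Design 9: 3·4 + 11·1 + 8·2 + 12·1 + 10·0 + 13·4 = 103
  Design 3: 3·2 + 11·3 + 8·0 + 12·0 + 10·4 + 13·1 = 92
  Design 2: 3·1 + 11·2 + 8·1 + 12·4 + 10·1 + 13·3 = 130
  Design 8: 3·0 + 11·0 + 8·4 + 12·2 + 10·3 + 13·2 = 112
Design 7 has the highest total.

Design 7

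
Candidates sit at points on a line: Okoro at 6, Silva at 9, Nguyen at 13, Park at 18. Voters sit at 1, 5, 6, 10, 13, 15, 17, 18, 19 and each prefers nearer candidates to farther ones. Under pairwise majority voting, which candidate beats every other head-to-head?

With single-peaked preferences on a line, the Condorcet winner is the candidate closest to the median voter.
The median voter (position 13) is closest to Nguyen at 13.
Check: Nguyen vs Silva — voters closer to Nguyen: 5 of 9.

Nguyen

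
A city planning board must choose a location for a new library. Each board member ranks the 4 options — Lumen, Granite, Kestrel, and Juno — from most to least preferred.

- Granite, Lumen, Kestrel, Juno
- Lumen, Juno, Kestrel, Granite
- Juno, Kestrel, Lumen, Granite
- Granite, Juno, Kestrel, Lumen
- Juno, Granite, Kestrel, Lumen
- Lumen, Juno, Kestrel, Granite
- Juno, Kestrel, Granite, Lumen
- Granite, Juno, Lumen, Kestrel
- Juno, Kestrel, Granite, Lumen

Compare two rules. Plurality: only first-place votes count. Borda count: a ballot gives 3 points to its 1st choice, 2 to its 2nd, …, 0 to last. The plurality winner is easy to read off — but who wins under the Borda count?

Juno

Plurality first-place counts: Lumen 2, Granite 3, Kestrel 0, Juno 4 → Juno.
Borda totals: Lumen 10, Granite 13, Kestrel 11, Juno 20 → Juno.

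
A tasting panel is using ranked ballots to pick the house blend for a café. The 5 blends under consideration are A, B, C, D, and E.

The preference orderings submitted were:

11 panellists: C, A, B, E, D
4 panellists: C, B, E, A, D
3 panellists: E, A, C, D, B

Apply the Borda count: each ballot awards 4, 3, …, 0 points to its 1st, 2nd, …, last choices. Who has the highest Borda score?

C

Borda scores:
  A: 11·3 + 4·1 + 3·3 = 46
  B: 11·2 + 4·3 + 3·0 = 34
  C: 11·4 + 4·4 + 3·2 = 66
  D: 11·0 + 4·0 + 3·1 = 3
  E: 11·1 + 4·2 + 3·4 = 31
C has the highest total.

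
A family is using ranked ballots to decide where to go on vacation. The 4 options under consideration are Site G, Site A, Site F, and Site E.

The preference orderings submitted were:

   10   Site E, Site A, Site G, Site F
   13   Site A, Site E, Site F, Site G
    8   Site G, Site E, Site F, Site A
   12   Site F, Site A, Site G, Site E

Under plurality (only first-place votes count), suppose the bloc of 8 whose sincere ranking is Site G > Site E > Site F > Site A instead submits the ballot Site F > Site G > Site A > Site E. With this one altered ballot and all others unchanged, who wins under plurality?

Site F

First-place totals with the altered ballot: Site G 0, Site A 13, Site F 20, Site E 10.
The switch changes the winner from Site A to Site F.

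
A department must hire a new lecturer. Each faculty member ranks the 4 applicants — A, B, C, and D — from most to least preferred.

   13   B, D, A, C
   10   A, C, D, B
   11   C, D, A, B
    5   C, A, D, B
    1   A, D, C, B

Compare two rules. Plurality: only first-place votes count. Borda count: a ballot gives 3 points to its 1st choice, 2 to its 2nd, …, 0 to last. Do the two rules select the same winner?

Yes

Plurality first-place counts: A 11, B 13, C 16, D 0 → C.
Borda totals: A 67, B 39, C 69, D 65 → C.
The two rules agree on C.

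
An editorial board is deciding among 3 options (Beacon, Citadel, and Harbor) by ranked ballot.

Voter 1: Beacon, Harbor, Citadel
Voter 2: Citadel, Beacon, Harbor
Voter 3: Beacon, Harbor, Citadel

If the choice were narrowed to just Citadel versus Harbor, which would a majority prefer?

Ballots ranking Citadel above Harbor: 1.
Ballots ranking Harbor above Citadel: 2.
Harbor wins the head-to-head, 2–1.

Harbor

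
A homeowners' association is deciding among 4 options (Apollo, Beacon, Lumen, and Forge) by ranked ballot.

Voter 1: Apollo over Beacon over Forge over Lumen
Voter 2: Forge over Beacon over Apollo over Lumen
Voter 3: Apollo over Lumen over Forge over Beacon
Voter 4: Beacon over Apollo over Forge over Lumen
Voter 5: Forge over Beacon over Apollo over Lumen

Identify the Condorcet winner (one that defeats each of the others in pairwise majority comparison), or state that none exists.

Head-to-head results (5 voters total):
Apollo vs Beacon: Beacon wins 3–2.
Apollo vs Lumen: Apollo wins 5–0.
Apollo vs Forge: Apollo wins 3–2.
Beacon vs Lumen: Beacon wins 4–1.
Beacon vs Forge: Forge wins 3–2.
Lumen vs Forge: Forge wins 4–1.
No candidate beats all others: Apollo beats Forge beats Beacon beats Apollo, a majority cycle.

There is no Condorcet winner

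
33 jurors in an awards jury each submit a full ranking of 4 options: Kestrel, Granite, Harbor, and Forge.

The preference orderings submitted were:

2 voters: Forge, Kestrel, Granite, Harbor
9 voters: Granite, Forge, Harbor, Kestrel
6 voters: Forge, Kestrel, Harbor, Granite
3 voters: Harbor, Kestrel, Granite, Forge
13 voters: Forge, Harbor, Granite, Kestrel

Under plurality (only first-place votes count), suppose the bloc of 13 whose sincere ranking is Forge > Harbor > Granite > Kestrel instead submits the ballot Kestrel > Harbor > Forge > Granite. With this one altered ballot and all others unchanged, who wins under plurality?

Kestrel

First-place totals with the altered ballot: Kestrel 13, Granite 9, Harbor 3, Forge 8.
The switch changes the winner from Forge to Kestrel.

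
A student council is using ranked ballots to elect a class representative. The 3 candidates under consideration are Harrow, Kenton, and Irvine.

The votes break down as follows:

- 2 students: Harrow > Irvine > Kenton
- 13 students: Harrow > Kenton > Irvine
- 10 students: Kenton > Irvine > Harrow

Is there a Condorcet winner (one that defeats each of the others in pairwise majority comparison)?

Head-to-head results (25 voters total):
Harrow vs Kenton: Harrow wins 15–10.
Harrow vs Irvine: Harrow wins 15–10.
Kenton vs Irvine: Kenton wins 23–2.
Harrow beats each rival — Kenton (15–10), Irvine (15–10) — so Harrow is the Condorcet winner.

Yes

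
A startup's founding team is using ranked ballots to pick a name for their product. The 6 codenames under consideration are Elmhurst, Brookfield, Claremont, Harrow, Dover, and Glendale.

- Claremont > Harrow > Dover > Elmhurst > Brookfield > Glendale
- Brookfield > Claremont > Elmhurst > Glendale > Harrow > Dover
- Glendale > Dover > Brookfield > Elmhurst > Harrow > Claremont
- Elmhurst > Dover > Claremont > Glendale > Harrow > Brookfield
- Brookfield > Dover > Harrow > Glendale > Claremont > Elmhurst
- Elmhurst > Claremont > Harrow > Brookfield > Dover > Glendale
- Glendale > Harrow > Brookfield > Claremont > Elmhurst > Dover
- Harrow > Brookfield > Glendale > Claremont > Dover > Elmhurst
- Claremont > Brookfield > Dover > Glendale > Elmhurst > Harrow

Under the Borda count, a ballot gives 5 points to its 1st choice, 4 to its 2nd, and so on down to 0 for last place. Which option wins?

Brookfield

Borda scores:
  Elmhurst: 2 + 3 + 2 + 5 + 0 + 5 + 1 + 0 + 1 = 19
  Brookfield: 1 + 5 + 3 + 0 + 5 + 2 + 3 + 4 + 4 = 27
  Claremont: 5 + 4 + 0 + 3 + 1 + 4 + 2 + 2 + 5 = 26
  Harrow: 4 + 1 + 1 + 1 + 3 + 3 + 4 + 5 + 0 = 22
  Dover: 3 + 0 + 4 + 4 + 4 + 1 + 0 + 1 + 3 = 20
  Glendale: 0 + 2 + 5 + 2 + 2 + 0 + 5 + 3 + 2 = 21
Brookfield has the highest total.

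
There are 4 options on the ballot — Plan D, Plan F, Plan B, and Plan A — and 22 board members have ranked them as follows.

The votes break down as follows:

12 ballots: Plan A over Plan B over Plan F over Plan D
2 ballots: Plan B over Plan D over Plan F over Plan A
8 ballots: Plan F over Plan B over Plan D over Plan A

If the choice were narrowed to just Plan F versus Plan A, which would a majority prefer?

Ballots ranking Plan F above Plan A: 2+8 = 10.
Ballots ranking Plan A above Plan F: 12.
Plan A wins the head-to-head, 12–10.

Plan A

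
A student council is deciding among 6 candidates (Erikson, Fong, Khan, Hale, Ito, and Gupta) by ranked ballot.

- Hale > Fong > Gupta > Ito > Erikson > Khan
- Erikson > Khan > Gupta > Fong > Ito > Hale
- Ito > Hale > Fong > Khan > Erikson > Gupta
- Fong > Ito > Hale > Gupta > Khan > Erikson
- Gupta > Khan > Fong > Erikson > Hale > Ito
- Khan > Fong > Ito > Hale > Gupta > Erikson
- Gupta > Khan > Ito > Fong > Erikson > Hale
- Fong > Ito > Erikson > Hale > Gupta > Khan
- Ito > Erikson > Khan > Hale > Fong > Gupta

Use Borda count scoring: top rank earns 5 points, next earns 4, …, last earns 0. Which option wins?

Fong

Borda scores:
  Erikson: 1 + 5 + 1 + 0 + 2 + 0 + 1 + 3 + 4 = 17
  Fong: 4 + 2 + 3 + 5 + 3 + 4 + 2 + 5 + 1 = 29
  Khan: 0 + 4 + 2 + 1 + 4 + 5 + 4 + 0 + 3 = 23
  Hale: 5 + 0 + 4 + 3 + 1 + 2 + 0 + 2 + 2 = 19
  Ito: 2 + 1 + 5 + 4 + 0 + 3 + 3 + 4 + 5 = 27
  Gupta: 3 + 3 + 0 + 2 + 5 + 1 + 5 + 1 + 0 = 20
Fong has the highest total.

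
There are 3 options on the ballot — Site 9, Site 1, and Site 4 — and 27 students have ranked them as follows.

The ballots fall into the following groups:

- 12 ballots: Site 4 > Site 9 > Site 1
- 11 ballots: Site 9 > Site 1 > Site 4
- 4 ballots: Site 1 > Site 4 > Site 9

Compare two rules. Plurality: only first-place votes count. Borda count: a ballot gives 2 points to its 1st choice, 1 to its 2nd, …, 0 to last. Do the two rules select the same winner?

Plurality first-place counts: Site 9 11, Site 1 4, Site 4 12 → Site 4.
Borda totals: Site 9 34, Site 1 19, Site 4 28 → Site 9.
The two rules disagree: plurality picks Site 4, Borda picks Site 9.

No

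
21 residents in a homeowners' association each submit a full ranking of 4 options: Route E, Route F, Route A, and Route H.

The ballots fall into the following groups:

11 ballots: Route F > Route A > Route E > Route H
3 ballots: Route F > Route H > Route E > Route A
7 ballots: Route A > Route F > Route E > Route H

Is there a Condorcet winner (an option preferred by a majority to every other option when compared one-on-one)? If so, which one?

Head-to-head results (21 voters total):
Route E vs Route F: Route F wins 21–0.
Route E vs Route A: Route A wins 18–3.
Route E vs Route H: Route E wins 18–3.
Route F vs Route A: Route F wins 14–7.
Route F vs Route H: Route F wins 21–0.
Route A vs Route H: Route A wins 18–3.
Route F beats each rival — Route E (21–0), Route A (14–7), Route H (21–0) — so Route F is the Condorcet winner.

Route F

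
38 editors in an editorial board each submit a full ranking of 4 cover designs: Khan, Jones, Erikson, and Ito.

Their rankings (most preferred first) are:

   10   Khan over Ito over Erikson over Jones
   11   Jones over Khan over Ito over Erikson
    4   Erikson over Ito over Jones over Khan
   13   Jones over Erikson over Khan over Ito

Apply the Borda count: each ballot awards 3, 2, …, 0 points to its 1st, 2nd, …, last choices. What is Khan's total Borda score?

Borda scores:
  Khan: 10·3 + 11·2 + 4·0 + 13·1 = 65
  Jones: 10·0 + 11·3 + 4·1 + 13·3 = 76
  Erikson: 10·1 + 11·0 + 4·3 + 13·2 = 48
  Ito: 10·2 + 11·1 + 4·2 + 13·0 = 39

65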